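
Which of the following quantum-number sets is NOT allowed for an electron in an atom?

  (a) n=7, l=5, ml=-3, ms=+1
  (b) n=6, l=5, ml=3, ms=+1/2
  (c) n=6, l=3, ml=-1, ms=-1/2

(a)

(a) has ms = +1, but an electron's spin must be ±1/2.
The remaining sets (b), (c) satisfy all four rules.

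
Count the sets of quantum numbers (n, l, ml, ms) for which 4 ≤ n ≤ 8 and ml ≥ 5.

20

For each n in the range, tally the orbitals obeying ml ≥ 5:
n=6 → 1; n=7 → 3; n=8 → 6.
Orbitals: 1 + 3 + 6 = 10. Including both spin states (ms = ±1/2) gives 2 × 10 = 20 states.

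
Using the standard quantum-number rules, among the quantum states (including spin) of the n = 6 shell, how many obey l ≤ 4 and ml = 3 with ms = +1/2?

2

The (l, ml) pairs meeting l ≤ 4 and ml = 3 give: l=3 → 1; l=4 → 1.
Orbitals: 1 + 1 = 2. With ms fixed to a single value there is one state per orbital, giving 2 states.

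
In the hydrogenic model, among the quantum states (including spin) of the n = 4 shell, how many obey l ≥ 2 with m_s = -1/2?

For n = 4, l ranges over 0 … 3.
Orbitals with l ≥ 2, by l: l=2 → 5; l=3 → 7.
Orbitals: 5 + 7 = 12. With m_s fixed to a single value there is one state per orbital, giving 12 states.

12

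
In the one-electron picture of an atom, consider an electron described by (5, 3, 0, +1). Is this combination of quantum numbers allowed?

Not allowed

The spin quantum number for an electron can only be ms = +1/2 or −1/2; ms = +1 is not one of those.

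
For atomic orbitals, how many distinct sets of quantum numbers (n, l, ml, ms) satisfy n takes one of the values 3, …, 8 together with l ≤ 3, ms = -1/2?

Count contributing orbitals for each principal shell:
n=3 → 9; n=4 → 16; n=5 → 16; n=6 → 16; n=7 → 16; n=8 → 16.
Orbitals: 9 + 16 + 16 + 16 + 16 + 16 = 89. With ms fixed to -1/2 there is one state per orbital, so 89 states.

89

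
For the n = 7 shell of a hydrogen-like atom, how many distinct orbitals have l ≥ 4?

33

The n = 7 shell has l = 0 through 6; check each.
Orbitals with l ≥ 4, by l: l=4 → 9; l=5 → 11; l=6 → 13.
Total orbitals: 9 + 11 + 13 = 33.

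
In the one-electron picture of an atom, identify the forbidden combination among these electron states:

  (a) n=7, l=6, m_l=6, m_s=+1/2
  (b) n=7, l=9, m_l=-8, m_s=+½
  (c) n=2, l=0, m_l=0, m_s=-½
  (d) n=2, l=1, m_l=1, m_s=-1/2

(b) has l = 9 ≥ n = 7, violating 0 ≤ l ≤ n−1.
The remaining sets (a), (c), (d) satisfy all four rules.

(b)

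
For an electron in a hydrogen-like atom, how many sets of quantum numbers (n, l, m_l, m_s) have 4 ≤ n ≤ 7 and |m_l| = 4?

Count contributing orbitals for each principal shell:
n=5 → 2; n=6 → 4; n=7 → 6.
Orbitals: 2 + 4 + 6 = 12. Including both spin states (m_s = ±1/2) gives 2 × 12 = 24 states.

24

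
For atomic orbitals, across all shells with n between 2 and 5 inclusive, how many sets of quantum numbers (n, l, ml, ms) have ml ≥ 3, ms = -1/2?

4

Per-shell orbital counts meeting the constraint:
n=4 → 1; n=5 → 3.
Orbitals: 1 + 3 = 4. With ms fixed to -1/2 there is one state per orbital, so 4 states.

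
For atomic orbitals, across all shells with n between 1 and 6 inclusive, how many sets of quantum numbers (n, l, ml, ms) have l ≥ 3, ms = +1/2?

50

Per-shell orbital counts meeting the constraint:
n=4 → 7; n=5 → 16; n=6 → 27.
Orbitals: 7 + 16 + 27 = 50. With ms fixed to +1/2 there is one state per orbital, so 50 states.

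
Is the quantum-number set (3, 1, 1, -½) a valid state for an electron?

n = 3 is a positive integer. l = 1 satisfies 0 ≤ l ≤ n−1 = 2. m_l = 1 lies in the range −l … +l (here −1 … 1). m_s = -1/2 is one of ±1/2.
All four constraints are satisfied.

Allowed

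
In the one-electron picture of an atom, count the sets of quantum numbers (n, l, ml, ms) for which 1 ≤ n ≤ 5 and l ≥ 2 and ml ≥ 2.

20

Work shell by shell — for each n, count the (l, ml) pairs that satisfy l ≥ 2 and ml ≥ 2:
n=3 → 1; n=4 → 3; n=5 → 6.
Orbitals: 1 + 3 + 6 = 10. Including both spin states (ms = ±1/2) gives 2 × 10 = 20 states.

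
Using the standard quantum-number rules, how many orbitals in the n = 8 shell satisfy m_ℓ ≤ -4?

Orbitals with m_ℓ ≤ -4, by ℓ: ℓ=4 → 1; ℓ=5 → 2; ℓ=6 → 3; ℓ=7 → 4.
Total orbitals: 1 + 2 + 3 + 4 = 10.

10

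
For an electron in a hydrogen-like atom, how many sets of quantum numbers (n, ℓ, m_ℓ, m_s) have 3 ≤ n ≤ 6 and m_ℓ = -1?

28

Per-shell orbital counts meeting the constraint:
n=3 → 2; n=4 → 3; n=5 → 4; n=6 → 5.
Orbitals: 2 + 3 + 4 + 5 = 14. Including both spin states (m_s = ±1/2) gives 2 × 14 = 28 states.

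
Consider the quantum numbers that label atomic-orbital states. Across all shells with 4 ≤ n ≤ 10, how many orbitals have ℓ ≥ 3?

308

Treat each shell separately and count matching orbitals:
n=4 → 7; n=5 → 16; n=6 → 27; n=7 → 40; n=8 → 55; n=9 → 72; n=10 → 91.
Total orbitals: 7 + 16 + 27 + 40 + 55 + 72 + 91 = 308.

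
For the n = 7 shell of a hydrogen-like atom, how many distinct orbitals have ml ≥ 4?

6

Go through l = 0, …, 6 (the values permitted for n = 7).
Per l-value: l=4 → 1; l=5 → 2; l=6 → 3.
Total orbitals: 1 + 2 + 3 = 6.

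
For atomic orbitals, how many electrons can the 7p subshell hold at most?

6

A subshell with ℓ = 1 has 2ℓ+1 = 3 orbitals, each holding 2 electrons (spin ±1/2), so 3 × 2 = 6.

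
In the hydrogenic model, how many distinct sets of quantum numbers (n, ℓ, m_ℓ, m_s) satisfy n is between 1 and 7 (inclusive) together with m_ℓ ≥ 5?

8

Per-shell orbital counts meeting the constraint:
n=6 → 1; n=7 → 3.
Orbitals: 1 + 3 = 4. Including both spin states (m_s = ±1/2) gives 2 × 4 = 8 states.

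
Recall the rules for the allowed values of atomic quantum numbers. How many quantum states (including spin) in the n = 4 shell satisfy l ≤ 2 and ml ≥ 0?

12

The n = 4 shell has l = 0 through 3; check each.
The (l, ml) pairs meeting l ≤ 2 and ml ≥ 0 give: l=0 → 1; l=1 → 2; l=2 → 3.
Orbitals: 1 + 2 + 3 = 6. Each orbital carries two spin states, so 6 × 2 = 12 states.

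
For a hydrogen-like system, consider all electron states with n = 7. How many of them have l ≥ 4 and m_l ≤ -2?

The n = 7 shell has l = 0 through 6; check each.
The (l, m_l) pairs meeting l ≥ 4 and m_l ≤ -2 give: l=4 → 3; l=5 → 4; l=6 → 5.
Orbitals: 3 + 4 + 5 = 12. Each orbital carries two spin states, so 12 × 2 = 24 states.

24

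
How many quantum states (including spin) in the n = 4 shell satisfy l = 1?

Per l-value: l=1 → 3.
Orbitals: 3. Each orbital carries two spin states, so 3 × 2 = 6 states.

6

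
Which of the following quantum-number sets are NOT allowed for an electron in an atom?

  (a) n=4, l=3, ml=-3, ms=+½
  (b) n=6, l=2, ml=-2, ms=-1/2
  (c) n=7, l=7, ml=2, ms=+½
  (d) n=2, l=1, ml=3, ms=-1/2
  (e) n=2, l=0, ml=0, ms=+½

(c) has l = 7 ≥ n = 7, violating 0 ≤ l ≤ n−1.
(d) has |ml| = 3 > l = 1, violating −l ≤ ml ≤ l.
The remaining sets (a), (b), (e) satisfy all four rules.

(c) and (d)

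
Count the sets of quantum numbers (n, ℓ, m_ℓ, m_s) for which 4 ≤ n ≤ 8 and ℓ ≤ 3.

Count contributing orbitals for each principal shell:
n=4 → 16; n=5 → 16; n=6 → 16; n=7 → 16; n=8 → 16.
Orbitals: 16 + 16 + 16 + 16 + 16 = 80. Including both spin states (m_s = ±1/2) gives 2 × 80 = 160 states.

160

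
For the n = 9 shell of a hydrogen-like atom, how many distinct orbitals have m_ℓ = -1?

The n = 9 shell has ℓ = 0 through 8; check each.
Orbitals with m_ℓ = -1, by ℓ: ℓ=1 → 1; ℓ=2 → 1; ℓ=3 → 1; ℓ=4 → 1; ℓ=5 → 1; ℓ=6 → 1; ℓ=7 → 1; ℓ=8 → 1.
Total orbitals: 1 + 1 + 1 + 1 + 1 + 1 + 1 + 1 = 8.

8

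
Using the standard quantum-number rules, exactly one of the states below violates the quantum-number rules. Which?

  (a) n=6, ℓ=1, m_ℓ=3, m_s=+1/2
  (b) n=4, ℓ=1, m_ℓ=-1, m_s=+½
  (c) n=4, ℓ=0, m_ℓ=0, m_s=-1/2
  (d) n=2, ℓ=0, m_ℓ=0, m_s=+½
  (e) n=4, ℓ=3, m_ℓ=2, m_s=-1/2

(a)

(a) has |m_ℓ| = 3 > ℓ = 1, violating −ℓ ≤ m_ℓ ≤ ℓ.
The remaining sets (b), (c), (d), (e) satisfy all four rules.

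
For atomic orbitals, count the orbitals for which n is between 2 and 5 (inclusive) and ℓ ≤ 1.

16

Treat each shell separately and count matching orbitals:
n=2 → 4; n=3 → 4; n=4 → 4; n=5 → 4.
Total orbitals: 4 + 4 + 4 + 4 = 16.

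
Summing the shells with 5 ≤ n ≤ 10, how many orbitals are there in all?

355

Shell n has n² orbitals: 5²=25 + 6²=36 + 7²=49 + 8²=64 + 9²=81 + 10²=100 = 355 orbitals.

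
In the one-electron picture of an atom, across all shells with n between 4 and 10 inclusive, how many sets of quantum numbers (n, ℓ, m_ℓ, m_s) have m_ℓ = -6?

20

Treat each shell separately and count matching orbitals:
n=7 → 1; n=8 → 2; n=9 → 3; n=10 → 4.
Orbitals: 1 + 2 + 3 + 4 = 10. Including both spin states (m_s = ±1/2) gives 2 × 10 = 20 states.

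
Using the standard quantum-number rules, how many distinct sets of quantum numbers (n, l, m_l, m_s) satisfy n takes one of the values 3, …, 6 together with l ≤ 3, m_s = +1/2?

For each n in the range, tally the orbitals obeying l ≤ 3:
n=3 → 9; n=4 → 16; n=5 → 16; n=6 → 16.
Orbitals: 9 + 16 + 16 + 16 = 57. With m_s fixed to +1/2 there is one state per orbital, so 57 states.

57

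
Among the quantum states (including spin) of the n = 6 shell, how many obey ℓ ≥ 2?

64

Per ℓ-value: ℓ=2 → 5; ℓ=3 → 7; ℓ=4 → 9; ℓ=5 → 11.
Orbitals: 5 + 7 + 9 + 11 = 32. Each orbital carries two spin states, so 32 × 2 = 64 states.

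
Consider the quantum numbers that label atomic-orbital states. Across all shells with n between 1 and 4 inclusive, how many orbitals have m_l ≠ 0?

20

Per-shell orbital counts meeting the constraint:
n=2 → 2; n=3 → 6; n=4 → 12.
Total orbitals: 2 + 6 + 12 = 20.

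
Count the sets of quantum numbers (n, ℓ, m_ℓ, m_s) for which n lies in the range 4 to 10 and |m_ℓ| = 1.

Count contributing orbitals for each principal shell:
n=4 → 6; n=5 → 8; n=6 → 10; n=7 → 12; n=8 → 14; n=9 → 16; n=10 → 18.
Orbitals: 6 + 8 + 10 + 12 + 14 + 16 + 18 = 84. Including both spin states (m_s = ±1/2) gives 2 × 84 = 168 states.

168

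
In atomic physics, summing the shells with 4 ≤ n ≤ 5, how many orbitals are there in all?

41

Shell n has n² orbitals: 4²=16 + 5²=25 = 41 orbitals.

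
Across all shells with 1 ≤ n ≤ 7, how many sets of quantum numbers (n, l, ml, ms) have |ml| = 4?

Count contributing orbitals for each principal shell:
n=5 → 2; n=6 → 4; n=7 → 6.
Orbitals: 2 + 4 + 6 = 12. Including both spin states (ms = ±1/2) gives 2 × 12 = 24 states.

24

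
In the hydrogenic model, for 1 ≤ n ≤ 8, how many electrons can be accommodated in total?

408

Total orbitals = 1² + 2² + 3² + 4² + 5² + 6² + 7² + 8² = 204. Doubling for spin gives 408 electrons.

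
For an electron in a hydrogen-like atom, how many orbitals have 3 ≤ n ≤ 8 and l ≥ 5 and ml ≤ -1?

34

Per-shell orbital counts meeting the constraint:
n=6 → 5; n=7 → 11; n=8 → 18.
Total orbitals: 5 + 11 + 18 = 34.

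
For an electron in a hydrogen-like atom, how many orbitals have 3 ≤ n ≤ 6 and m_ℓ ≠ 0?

68

Count contributing orbitals for each principal shell:
n=3 → 6; n=4 → 12; n=5 → 20; n=6 → 30.
Total orbitals: 6 + 12 + 20 + 30 = 68.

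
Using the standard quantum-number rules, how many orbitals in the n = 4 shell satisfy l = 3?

7

The (l, m_l) pairs meeting l = 3 give: l=3 → 7.
Total orbitals: 7.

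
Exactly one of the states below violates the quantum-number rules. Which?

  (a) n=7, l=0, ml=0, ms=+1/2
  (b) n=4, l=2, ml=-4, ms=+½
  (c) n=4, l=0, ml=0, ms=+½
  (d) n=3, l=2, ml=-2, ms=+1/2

(b)

(b) has |ml| = 4 > l = 2, violating −l ≤ ml ≤ l.
The remaining sets (a), (c), (d) satisfy all four rules.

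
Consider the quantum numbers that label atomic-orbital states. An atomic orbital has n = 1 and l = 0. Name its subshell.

1s

l = 0 corresponds to the letter 's', so the subshell is 1s.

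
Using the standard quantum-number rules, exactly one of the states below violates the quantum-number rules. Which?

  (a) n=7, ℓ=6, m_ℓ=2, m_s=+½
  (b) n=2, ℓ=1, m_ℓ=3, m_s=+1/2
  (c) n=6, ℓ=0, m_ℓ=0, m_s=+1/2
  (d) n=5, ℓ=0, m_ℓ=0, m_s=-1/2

(b) has |m_ℓ| = 3 > ℓ = 1, violating −ℓ ≤ m_ℓ ≤ ℓ.
The remaining sets (a), (c), (d) satisfy all four rules.

(b)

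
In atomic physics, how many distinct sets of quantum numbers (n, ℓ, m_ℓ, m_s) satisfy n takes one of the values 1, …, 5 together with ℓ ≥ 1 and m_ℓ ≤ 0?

60

Count contributing orbitals for each principal shell:
n=2 → 2; n=3 → 5; n=4 → 9; n=5 → 14.
Orbitals: 2 + 5 + 9 + 14 = 30. Including both spin states (m_s = ±1/2) gives 2 × 30 = 60 states.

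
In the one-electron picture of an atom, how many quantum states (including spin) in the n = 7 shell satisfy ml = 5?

For n = 7, l ranges over 0 … 6.
Per l-value: l=5 → 1; l=6 → 1.
Orbitals: 1 + 1 = 2. Each orbital carries two spin states, so 2 × 2 = 4 states.

4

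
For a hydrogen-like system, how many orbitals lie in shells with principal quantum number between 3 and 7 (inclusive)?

135

Shell n has n² orbitals: 3²=9 + 4²=16 + 5²=25 + 6²=36 + 7²=49 = 135 orbitals.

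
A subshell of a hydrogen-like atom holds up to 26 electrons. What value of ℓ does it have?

2(2ℓ+1) = 26 ⇒ 2ℓ+1 = 13 ⇒ ℓ = 6.

ℓ = 6 (i)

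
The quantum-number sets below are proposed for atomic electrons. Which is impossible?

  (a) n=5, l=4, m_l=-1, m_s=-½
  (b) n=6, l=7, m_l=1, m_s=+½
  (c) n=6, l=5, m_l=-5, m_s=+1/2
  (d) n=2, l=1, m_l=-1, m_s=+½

(b)

(b) has l = 7 ≥ n = 6, violating 0 ≤ l ≤ n−1.
The remaining sets (a), (c), (d) satisfy all four rules.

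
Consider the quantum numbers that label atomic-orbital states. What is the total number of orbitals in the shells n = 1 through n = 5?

Shell n has n² orbitals: 1²=1 + 2²=4 + 3²=9 + 4²=16 + 5²=25 = 55 orbitals.

55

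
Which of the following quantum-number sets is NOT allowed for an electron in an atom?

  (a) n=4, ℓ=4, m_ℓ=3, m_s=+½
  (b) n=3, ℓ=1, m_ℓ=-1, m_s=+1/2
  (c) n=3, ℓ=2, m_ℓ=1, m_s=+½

(a) has ℓ = 4 ≥ n = 4, violating 0 ≤ ℓ ≤ n−1.
The remaining sets (b), (c) satisfy all four rules.

(a)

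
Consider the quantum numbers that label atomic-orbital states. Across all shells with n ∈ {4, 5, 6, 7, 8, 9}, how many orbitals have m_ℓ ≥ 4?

Per-shell orbital counts meeting the constraint:
n=5 → 1; n=6 → 3; n=7 → 6; n=8 → 10; n=9 → 15.
Total orbitals: 1 + 3 + 6 + 10 + 15 = 35.

35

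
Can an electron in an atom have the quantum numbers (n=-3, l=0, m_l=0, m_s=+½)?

The principal quantum number must be a positive integer (n ≥ 1), but here n = -3.

No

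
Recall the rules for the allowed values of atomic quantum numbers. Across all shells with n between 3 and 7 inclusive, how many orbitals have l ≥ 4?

62

Treat each shell separately and count matching orbitals:
n=5 → 9; n=6 → 20; n=7 → 33.
Total orbitals: 9 + 20 + 33 = 62.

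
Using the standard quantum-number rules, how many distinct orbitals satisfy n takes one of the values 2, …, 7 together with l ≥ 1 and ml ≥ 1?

Go shell by shell, enumerating (l, ml) with l ≥ 1 and ml ≥ 1:
n=2 → 1; n=3 → 3; n=4 → 6; n=5 → 10; n=6 → 15; n=7 → 21.
Total orbitals: 1 + 3 + 6 + 10 + 15 + 21 = 56.

56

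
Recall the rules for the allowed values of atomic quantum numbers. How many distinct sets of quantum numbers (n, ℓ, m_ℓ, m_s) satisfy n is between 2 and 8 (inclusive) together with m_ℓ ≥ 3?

70

For each n in the range, tally the orbitals obeying m_ℓ ≥ 3:
n=4 → 1; n=5 → 3; n=6 → 6; n=7 → 10; n=8 → 15.
Orbitals: 1 + 3 + 6 + 10 + 15 = 35. Including both spin states (m_s = ±1/2) gives 2 × 35 = 70 states.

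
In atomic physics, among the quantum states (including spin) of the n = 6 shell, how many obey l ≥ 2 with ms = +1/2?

32

With n = 6 the allowed l are 0, 1, …, 5.
The (l, ml) pairs meeting l ≥ 2 give: l=2 → 5; l=3 → 7; l=4 → 9; l=5 → 11.
Orbitals: 5 + 7 + 9 + 11 = 32. With ms fixed to a single value there is one state per orbital, giving 32 states.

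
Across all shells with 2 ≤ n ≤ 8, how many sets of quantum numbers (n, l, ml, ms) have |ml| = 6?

Per-shell orbital counts meeting the constraint:
n=7 → 2; n=8 → 4.
Orbitals: 2 + 4 = 6. Including both spin states (ms = ±1/2) gives 2 × 6 = 12 states.

12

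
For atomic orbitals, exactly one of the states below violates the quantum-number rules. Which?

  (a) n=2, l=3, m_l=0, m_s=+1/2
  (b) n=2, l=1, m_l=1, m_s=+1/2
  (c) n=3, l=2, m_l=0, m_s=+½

(a)

(a) has l = 3 ≥ n = 2, violating 0 ≤ l ≤ n−1.
The remaining sets (b), (c) satisfy all four rules.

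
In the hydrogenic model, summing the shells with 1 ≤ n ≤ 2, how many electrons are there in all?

Shell n has n² orbitals: 1²=1 + 2²=4 = 5 orbitals.
Two spin states per orbital: 2 × 5 = 10 electrons.

10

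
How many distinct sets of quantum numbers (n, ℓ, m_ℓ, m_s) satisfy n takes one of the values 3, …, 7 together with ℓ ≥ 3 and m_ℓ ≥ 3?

Work shell by shell — for each n, count the (ℓ, m_ℓ) pairs that satisfy ℓ ≥ 3 and m_ℓ ≥ 3:
n=4 → 1; n=5 → 3; n=6 → 6; n=7 → 10.
Orbitals: 1 + 3 + 6 + 10 = 20. Including both spin states (m_s = ±1/2) gives 2 × 20 = 40 states.

40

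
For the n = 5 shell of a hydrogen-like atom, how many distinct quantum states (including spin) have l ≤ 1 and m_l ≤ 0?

With n = 5 the allowed l are 0, 1, …, 4.
Contributions: l=0 → 1; l=1 → 2.
Orbitals: 1 + 2 = 3. Each orbital carries two spin states, so 3 × 2 = 6 states.

6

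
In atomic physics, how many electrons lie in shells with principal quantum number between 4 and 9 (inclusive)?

542

Shell n has n² orbitals: 4²=16 + 5²=25 + 6²=36 + 7²=49 + 8²=64 + 9²=81 = 271 orbitals.
Two spin states per orbital: 2 × 271 = 542 electrons.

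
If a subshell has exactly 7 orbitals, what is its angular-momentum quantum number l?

l = 3 (f)

2l+1 = 7 gives l = 3.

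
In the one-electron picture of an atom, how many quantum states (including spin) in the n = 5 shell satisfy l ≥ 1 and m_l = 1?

The (l, m_l) pairs meeting l ≥ 1 and m_l = 1 give: l=1 → 1; l=2 → 1; l=3 → 1; l=4 → 1.
Orbitals: 1 + 1 + 1 + 1 = 4. Each orbital carries two spin states, so 4 × 2 = 8 states.

8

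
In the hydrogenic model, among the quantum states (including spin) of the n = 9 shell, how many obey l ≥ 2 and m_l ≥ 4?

30

Go through l = 0, …, 8 (the values permitted for n = 9).
Per l-value: l=4 → 1; l=5 → 2; l=6 → 3; l=7 → 4; l=8 → 5.
Orbitals: 1 + 2 + 3 + 4 + 5 = 15. Each orbital carries two spin states, so 15 × 2 = 30 states.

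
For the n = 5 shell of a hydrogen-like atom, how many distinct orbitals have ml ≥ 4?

1

Go through l = 0, …, 4 (the values permitted for n = 5).
Orbitals with ml ≥ 4, by l: l=4 → 1.
Total orbitals: 1.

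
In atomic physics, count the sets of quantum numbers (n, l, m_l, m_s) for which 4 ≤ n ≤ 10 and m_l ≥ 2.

Work shell by shell — for each n, count the (l, m_l) pairs that satisfy m_l ≥ 2:
n=4 → 3; n=5 → 6; n=6 → 10; n=7 → 15; n=8 → 21; n=9 → 28; n=10 → 36.
Orbitals: 3 + 6 + 10 + 15 + 21 + 28 + 36 = 119. Including both spin states (m_s = ±1/2) gives 2 × 119 = 238 states.

238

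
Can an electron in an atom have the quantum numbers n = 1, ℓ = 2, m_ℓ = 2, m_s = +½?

Invalid

The orbital quantum number must satisfy 0 ≤ ℓ ≤ n−1. With n = 1 the allowed ℓ values are 0, so ℓ = 2 is out of range.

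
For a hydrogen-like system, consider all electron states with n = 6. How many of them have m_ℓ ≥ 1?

The (ℓ, m_ℓ) pairs meeting m_ℓ ≥ 1 give: ℓ=1 → 1; ℓ=2 → 2; ℓ=3 → 3; ℓ=4 → 4; ℓ=5 → 5.
Orbitals: 1 + 2 + 3 + 4 + 5 = 15. Each orbital carries two spin states, so 15 × 2 = 30 states.

30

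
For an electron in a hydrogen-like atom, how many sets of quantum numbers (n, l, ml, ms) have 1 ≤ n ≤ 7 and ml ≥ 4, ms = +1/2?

Work shell by shell — for each n, count the (l, ml) pairs that satisfy ml ≥ 4:
n=5 → 1; n=6 → 3; n=7 → 6.
Orbitals: 1 + 3 + 6 = 10. With ms fixed to +1/2 there is one state per orbital, so 10 states.

10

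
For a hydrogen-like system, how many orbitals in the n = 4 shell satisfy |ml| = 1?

Per l-value: l=1 → 2; l=2 → 2; l=3 → 2.
Total orbitals: 2 + 2 + 2 = 6.

6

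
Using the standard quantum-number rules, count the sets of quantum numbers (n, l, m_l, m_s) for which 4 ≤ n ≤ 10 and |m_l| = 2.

140

Count contributing orbitals for each principal shell:
n=4 → 4; n=5 → 6; n=6 → 8; n=7 → 10; n=8 → 12; n=9 → 14; n=10 → 16.
Orbitals: 4 + 6 + 8 + 10 + 12 + 14 + 16 = 70. Including both spin states (m_s = ±1/2) gives 2 × 70 = 140 states.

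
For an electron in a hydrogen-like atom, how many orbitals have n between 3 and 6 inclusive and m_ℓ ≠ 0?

Work shell by shell — for each n, count the (ℓ, m_ℓ) pairs that satisfy m_ℓ ≠ 0:
n=3 → 6; n=4 → 12; n=5 → 20; n=6 → 30.
Total orbitals: 6 + 12 + 20 + 30 = 68.

68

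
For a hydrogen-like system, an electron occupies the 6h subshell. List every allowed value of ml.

-5, -4, -3, -2, -1, 0, 1, 2, 3, 4, 5

The 6h subshell has l = 5, and ml takes every integer from −l to +l. With l = 5 that gives the 11 values -5, -4, -3, -2, -1, 0, 1, 2, 3, 4, 5.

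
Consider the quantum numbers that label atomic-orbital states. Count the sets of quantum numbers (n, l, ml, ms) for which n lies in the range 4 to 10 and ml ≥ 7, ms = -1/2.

10

Work shell by shell — for each n, count the (l, ml) pairs that satisfy ml ≥ 7:
n=8 → 1; n=9 → 3; n=10 → 6.
Orbitals: 1 + 3 + 6 = 10. With ms fixed to -1/2 there is one state per orbital, so 10 states.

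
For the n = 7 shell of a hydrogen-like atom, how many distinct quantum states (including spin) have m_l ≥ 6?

The n = 7 shell has l = 0 through 6; check each.
Contributions: l=6 → 1.
Orbitals: 1. Each orbital carries two spin states, so 1 × 2 = 2 states.

2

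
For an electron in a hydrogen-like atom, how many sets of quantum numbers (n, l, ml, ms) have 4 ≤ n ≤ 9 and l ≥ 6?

Treat each shell separately and count matching orbitals:
n=7 → 13; n=8 → 28; n=9 → 45.
Orbitals: 13 + 28 + 45 = 86. Including both spin states (ms = ±1/2) gives 2 × 86 = 172 states.

172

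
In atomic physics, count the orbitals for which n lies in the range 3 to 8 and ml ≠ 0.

166

For each n in the range, tally the orbitals obeying ml ≠ 0:
n=3 → 6; n=4 → 12; n=5 → 20; n=6 → 30; n=7 → 42; n=8 → 56.
Total orbitals: 6 + 12 + 20 + 30 + 42 + 56 = 166.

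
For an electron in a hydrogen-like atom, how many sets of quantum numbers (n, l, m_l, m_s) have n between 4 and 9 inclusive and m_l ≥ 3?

Go shell by shell, enumerating (l, m_l) with m_l ≥ 3:
n=4 → 1; n=5 → 3; n=6 → 6; n=7 → 10; n=8 → 15; n=9 → 21.
Orbitals: 1 + 3 + 6 + 10 + 15 + 21 = 56. Including both spin states (m_s = ±1/2) gives 2 × 56 = 112 states.

112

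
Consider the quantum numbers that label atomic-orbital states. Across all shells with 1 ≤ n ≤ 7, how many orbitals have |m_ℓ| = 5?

6

Go shell by shell, enumerating (ℓ, m_ℓ) with |m_ℓ| = 5:
n=6 → 2; n=7 → 4.
Total orbitals: 2 + 4 = 6.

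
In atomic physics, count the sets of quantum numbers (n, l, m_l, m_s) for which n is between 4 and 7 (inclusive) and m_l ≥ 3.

Count contributing orbitals for each principal shell:
n=4 → 1; n=5 → 3; n=6 → 6; n=7 → 10.
Orbitals: 1 + 3 + 6 + 10 = 20. Including both spin states (m_s = ±1/2) gives 2 × 20 = 40 states.

40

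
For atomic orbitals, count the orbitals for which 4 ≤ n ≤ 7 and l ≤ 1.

16

Go shell by shell, enumerating (l, ml) with l ≤ 1:
n=4 → 4; n=5 → 4; n=6 → 4; n=7 → 4.
Total orbitals: 4 + 4 + 4 + 4 = 16.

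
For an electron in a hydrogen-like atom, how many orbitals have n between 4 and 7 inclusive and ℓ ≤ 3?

64

Work shell by shell — for each n, count the (ℓ, m_ℓ) pairs that satisfy ℓ ≤ 3:
n=4 → 16; n=5 → 16; n=6 → 16; n=7 → 16.
Total orbitals: 16 + 16 + 16 + 16 = 64.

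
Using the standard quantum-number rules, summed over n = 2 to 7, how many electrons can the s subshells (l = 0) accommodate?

12

An s subshell (l = 0) exists for every n ≥ 1, so shells n = 2, 3, 4, 5, 6, 7 each contribute one — 6 subshells.
Since each s subshell holds 2(2·0+1) = 2 electrons, the total is 6 × 2 = 12.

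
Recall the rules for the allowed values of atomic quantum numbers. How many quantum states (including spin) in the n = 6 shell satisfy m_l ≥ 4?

The (l, m_l) pairs meeting m_l ≥ 4 give: l=4 → 1; l=5 → 2.
Orbitals: 1 + 2 = 3. Each orbital carries two spin states, so 3 × 2 = 6 states.

6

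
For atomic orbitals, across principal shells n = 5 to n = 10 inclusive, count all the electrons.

Shell n has n² orbitals: 5²=25 + 6²=36 + 7²=49 + 8²=64 + 9²=81 + 10²=100 = 355 orbitals.
Two spin states per orbital: 2 × 355 = 710 electrons.

710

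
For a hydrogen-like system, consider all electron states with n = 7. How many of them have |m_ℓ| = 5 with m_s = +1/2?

4

For n = 7, ℓ ranges over 0 … 6.
The (ℓ, m_ℓ) pairs meeting |m_ℓ| = 5 give: ℓ=5 → 2; ℓ=6 → 2.
Orbitals: 2 + 2 = 4. With m_s fixed to a single value there is one state per orbital, giving 4 states.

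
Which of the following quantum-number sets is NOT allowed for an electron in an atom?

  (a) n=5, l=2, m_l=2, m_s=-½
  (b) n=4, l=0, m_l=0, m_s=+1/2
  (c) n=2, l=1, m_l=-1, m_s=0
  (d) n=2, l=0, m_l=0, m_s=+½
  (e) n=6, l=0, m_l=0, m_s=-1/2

(c) has m_s = 0, but an electron's spin must be ±1/2.
The remaining sets (a), (b), (d), (e) satisfy all four rules.

(c)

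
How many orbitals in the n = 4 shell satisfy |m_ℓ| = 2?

4

The (ℓ, m_ℓ) pairs meeting |m_ℓ| = 2 give: ℓ=2 → 2; ℓ=3 → 2.
Total orbitals: 2 + 2 = 4.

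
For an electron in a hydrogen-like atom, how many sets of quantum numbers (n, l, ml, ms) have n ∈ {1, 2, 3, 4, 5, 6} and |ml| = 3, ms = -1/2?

Treat each shell separately and count matching orbitals:
n=4 → 2; n=5 → 4; n=6 → 6.
Orbitals: 2 + 4 + 6 = 12. With ms fixed to -1/2 there is one state per orbital, so 12 states.

12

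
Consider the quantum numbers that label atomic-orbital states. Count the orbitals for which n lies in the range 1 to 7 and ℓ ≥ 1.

133

Count contributing orbitals for each principal shell:
n=2 → 3; n=3 → 8; n=4 → 15; n=5 → 24; n=6 → 35; n=7 → 48.
Total orbitals: 3 + 8 + 15 + 24 + 35 + 48 = 133.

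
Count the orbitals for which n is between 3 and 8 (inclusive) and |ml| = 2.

42

For each n in the range, tally the orbitals obeying |ml| = 2:
n=3 → 2; n=4 → 4; n=5 → 6; n=6 → 8; n=7 → 10; n=8 → 12.
Total orbitals: 2 + 4 + 6 + 8 + 10 + 12 = 42.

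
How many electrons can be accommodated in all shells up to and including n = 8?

Total orbitals = 1² + 2² + 3² + 4² + 5² + 6² + 7² + 8² = 204. Doubling for spin gives 408 electrons.

408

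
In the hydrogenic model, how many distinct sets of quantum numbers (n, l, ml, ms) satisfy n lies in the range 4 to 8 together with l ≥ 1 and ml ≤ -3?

Per-shell orbital counts meeting the constraint:
n=4 → 1; n=5 → 3; n=6 → 6; n=7 → 10; n=8 → 15.
Orbitals: 1 + 3 + 6 + 10 + 15 = 35. Including both spin states (ms = ±1/2) gives 2 × 35 = 70 states.

70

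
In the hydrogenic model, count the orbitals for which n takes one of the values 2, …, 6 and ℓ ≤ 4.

Go shell by shell, enumerating (ℓ, m_ℓ) with ℓ ≤ 4:
n=2 → 4; n=3 → 9; n=4 → 16; n=5 → 25; n=6 → 25.
Total orbitals: 4 + 9 + 16 + 25 + 25 = 79.

79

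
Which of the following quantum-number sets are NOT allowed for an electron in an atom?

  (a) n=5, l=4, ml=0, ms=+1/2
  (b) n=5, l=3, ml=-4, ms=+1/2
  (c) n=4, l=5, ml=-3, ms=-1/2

(b) and (c)

(b) has |ml| = 4 > l = 3, violating −l ≤ ml ≤ l.
(c) has l = 5 ≥ n = 4, violating 0 ≤ l ≤ n−1.
The remaining set (a) satisfies all four rules.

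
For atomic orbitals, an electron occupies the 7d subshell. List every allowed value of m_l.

The 7d subshell has l = 2, and m_l takes every integer from −l to +l. With l = 2 that gives the 5 values -2, -1, 0, 1, 2.

-2, -1, 0, 1, 2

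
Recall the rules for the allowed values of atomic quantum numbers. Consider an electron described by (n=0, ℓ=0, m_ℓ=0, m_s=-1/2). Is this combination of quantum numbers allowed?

No

The principal quantum number must be a positive integer (n ≥ 1), but here n = 0.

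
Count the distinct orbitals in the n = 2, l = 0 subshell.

1

A subshell has 2l+1 orbitals; with l = 0, that's 1.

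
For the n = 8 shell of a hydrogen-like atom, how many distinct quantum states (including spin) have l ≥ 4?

96

Contributions: l=4 → 9; l=5 → 11; l=6 → 13; l=7 → 15.
Orbitals: 9 + 11 + 13 + 15 = 48. Each orbital carries two spin states, so 48 × 2 = 96 states.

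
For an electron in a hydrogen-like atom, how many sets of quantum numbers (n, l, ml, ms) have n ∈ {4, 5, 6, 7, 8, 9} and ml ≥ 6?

Per-shell orbital counts meeting the constraint:
n=7 → 1; n=8 → 3; n=9 → 6.
Orbitals: 1 + 3 + 6 = 10. Including both spin states (ms = ±1/2) gives 2 × 10 = 20 states.

20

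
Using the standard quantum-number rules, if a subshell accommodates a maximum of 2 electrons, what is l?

2(2l+1) = 2 ⇒ 2l+1 = 1 ⇒ l = 0.

l = 0 (s)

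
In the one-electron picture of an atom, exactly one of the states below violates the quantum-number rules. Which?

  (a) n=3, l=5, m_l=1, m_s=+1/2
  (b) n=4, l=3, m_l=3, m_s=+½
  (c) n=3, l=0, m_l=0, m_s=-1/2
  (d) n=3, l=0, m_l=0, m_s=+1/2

(a) has l = 5 ≥ n = 3, violating 0 ≤ l ≤ n−1.
The remaining sets (b), (c), (d) satisfy all four rules.

(a)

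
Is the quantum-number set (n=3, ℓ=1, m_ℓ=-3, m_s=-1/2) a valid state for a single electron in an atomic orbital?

No

The magnetic quantum number must satisfy −ℓ ≤ m_ℓ ≤ ℓ. With ℓ = 1, m_ℓ can only be -1, 0, 1, so m_ℓ = -3 is forbidden.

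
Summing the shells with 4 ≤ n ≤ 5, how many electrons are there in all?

82

Shell n has n² orbitals: 4²=16 + 5²=25 = 41 orbitals.
Two spin states per orbital: 2 × 41 = 82 electrons.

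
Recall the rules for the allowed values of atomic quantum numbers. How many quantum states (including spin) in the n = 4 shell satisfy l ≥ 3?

For n = 4, l ranges over 0 … 3.
Per l-value: l=3 → 7.
Orbitals: 7. Each orbital carries two spin states, so 7 × 2 = 14 states.

14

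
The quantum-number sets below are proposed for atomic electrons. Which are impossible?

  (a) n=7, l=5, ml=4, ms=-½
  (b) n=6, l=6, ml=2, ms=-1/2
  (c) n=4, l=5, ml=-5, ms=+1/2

(b) has l = 6 ≥ n = 6, violating 0 ≤ l ≤ n−1.
(c) has l = 5 ≥ n = 4, violating 0 ≤ l ≤ n−1.
The remaining set (a) satisfies all four rules.

(b) and (c)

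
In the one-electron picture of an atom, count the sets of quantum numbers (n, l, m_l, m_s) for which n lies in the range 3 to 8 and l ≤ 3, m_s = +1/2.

Treat each shell separately and count matching orbitals:
n=3 → 9; n=4 → 16; n=5 → 16; n=6 → 16; n=7 → 16; n=8 → 16.
Orbitals: 9 + 16 + 16 + 16 + 16 + 16 = 89. With m_s fixed to +1/2 there is one state per orbital, so 89 states.

89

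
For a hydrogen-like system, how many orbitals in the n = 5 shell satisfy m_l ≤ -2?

For n = 5, l ranges over 0 … 4.
Per l-value: l=2 → 1; l=3 → 2; l=4 → 3.
Total orbitals: 1 + 2 + 3 = 6.

6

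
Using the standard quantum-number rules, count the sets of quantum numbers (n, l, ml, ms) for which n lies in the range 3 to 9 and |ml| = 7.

Per-shell orbital counts meeting the constraint:
n=8 → 2; n=9 → 4.
Orbitals: 2 + 4 = 6. Including both spin states (ms = ±1/2) gives 2 × 6 = 12 states.

12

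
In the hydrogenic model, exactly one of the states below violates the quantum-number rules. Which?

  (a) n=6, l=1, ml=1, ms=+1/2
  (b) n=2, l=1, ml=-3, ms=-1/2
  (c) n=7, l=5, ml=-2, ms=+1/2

(b)

(b) has |ml| = 3 > l = 1, violating −l ≤ ml ≤ l.
The remaining sets (a), (c) satisfy all four rules.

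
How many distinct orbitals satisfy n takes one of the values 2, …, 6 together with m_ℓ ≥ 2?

20

Count contributing orbitals for each principal shell:
n=3 → 1; n=4 → 3; n=5 → 6; n=6 → 10.
Total orbitals: 1 + 3 + 6 + 10 = 20.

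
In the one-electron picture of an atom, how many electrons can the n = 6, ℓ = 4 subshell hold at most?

18

A subshell with ℓ = 4 has 2ℓ+1 = 9 orbitals, each holding 2 electrons (spin ±1/2), so 9 × 2 = 18.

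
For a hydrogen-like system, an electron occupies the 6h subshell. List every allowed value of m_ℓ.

The 6h subshell has ℓ = 5, and m_ℓ takes every integer from −ℓ to +ℓ. With ℓ = 5 that gives the 11 values -5, -4, -3, -2, -1, 0, 1, 2, 3, 4, 5.

-5, -4, -3, -2, -1, 0, 1, 2, 3, 4, 5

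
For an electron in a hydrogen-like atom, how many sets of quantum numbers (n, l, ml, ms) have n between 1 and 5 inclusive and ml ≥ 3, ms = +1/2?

For each n in the range, tally the orbitals obeying ml ≥ 3:
n=4 → 1; n=5 → 3.
Orbitals: 1 + 3 = 4. With ms fixed to +1/2 there is one state per orbital, so 4 states.

4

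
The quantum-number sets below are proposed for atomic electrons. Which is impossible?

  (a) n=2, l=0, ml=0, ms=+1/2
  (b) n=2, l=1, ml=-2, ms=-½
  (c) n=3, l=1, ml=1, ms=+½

(b) has |ml| = 2 > l = 1, violating −l ≤ ml ≤ l.
The remaining sets (a), (c) satisfy all four rules.

(b)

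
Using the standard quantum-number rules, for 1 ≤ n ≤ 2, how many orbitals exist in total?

5

Total orbitals = 1² + 2² = 5.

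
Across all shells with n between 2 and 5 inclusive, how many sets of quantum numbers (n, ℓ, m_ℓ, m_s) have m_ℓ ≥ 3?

For each n in the range, tally the orbitals obeying m_ℓ ≥ 3:
n=4 → 1; n=5 → 3.
Orbitals: 1 + 3 = 4. Including both spin states (m_s = ±1/2) gives 2 × 4 = 8 states.

8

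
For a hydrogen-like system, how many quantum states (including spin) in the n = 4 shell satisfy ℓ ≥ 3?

14

The n = 4 shell has ℓ = 0 through 3; check each.
Contributions: ℓ=3 → 7.
Orbitals: 7. Each orbital carries two spin states, so 7 × 2 = 14 states.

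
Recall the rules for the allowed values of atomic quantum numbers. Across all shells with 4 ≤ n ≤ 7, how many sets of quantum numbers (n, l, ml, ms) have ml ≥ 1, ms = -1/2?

Treat each shell separately and count matching orbitals:
n=4 → 6; n=5 → 10; n=6 → 15; n=7 → 21.
Orbitals: 6 + 10 + 15 + 21 = 52. With ms fixed to -1/2 there is one state per orbital, so 52 states.

52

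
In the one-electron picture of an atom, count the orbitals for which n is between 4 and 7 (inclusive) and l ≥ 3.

90

Count contributing orbitals for each principal shell:
n=4 → 7; n=5 → 16; n=6 → 27; n=7 → 40.
Total orbitals: 7 + 16 + 27 + 40 = 90.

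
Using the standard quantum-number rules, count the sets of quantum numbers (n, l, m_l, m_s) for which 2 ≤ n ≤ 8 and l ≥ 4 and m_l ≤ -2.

Treat each shell separately and count matching orbitals:
n=5 → 3; n=6 → 7; n=7 → 12; n=8 → 18.
Orbitals: 3 + 7 + 12 + 18 = 40. Including both spin states (m_s = ±1/2) gives 2 × 40 = 80 states.

80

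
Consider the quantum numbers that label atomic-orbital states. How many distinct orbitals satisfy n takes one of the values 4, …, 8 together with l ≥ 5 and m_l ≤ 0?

40

Per-shell orbital counts meeting the constraint:
n=6 → 6; n=7 → 13; n=8 → 21.
Total orbitals: 6 + 13 + 21 = 40.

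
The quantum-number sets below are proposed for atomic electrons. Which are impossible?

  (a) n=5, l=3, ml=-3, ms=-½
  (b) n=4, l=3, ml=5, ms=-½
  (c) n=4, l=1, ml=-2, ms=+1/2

(b) has |ml| = 5 > l = 3, violating −l ≤ ml ≤ l.
(c) has |ml| = 2 > l = 1, violating −l ≤ ml ≤ l.
The remaining set (a) satisfies all four rules.

(b) and (c)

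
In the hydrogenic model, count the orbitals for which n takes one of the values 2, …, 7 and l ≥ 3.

Go shell by shell, enumerating (l, ml) with l ≥ 3:
n=4 → 7; n=5 → 16; n=6 → 27; n=7 → 40.
Total orbitals: 7 + 16 + 27 + 40 = 90.

90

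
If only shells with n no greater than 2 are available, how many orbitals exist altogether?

Total orbitals = 1² + 2² = 5.

5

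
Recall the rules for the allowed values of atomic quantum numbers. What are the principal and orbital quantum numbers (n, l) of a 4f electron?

n = 4, l = 3

The leading integer gives n = 4; the letter 'f' means l = 3.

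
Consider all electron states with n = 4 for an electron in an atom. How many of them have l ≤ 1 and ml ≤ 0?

6

Go through l = 0, …, 3 (the values permitted for n = 4).
The (l, ml) pairs meeting l ≤ 1 and ml ≤ 0 give: l=0 → 1; l=1 → 2.
Orbitals: 1 + 2 = 3. Each orbital carries two spin states, so 3 × 2 = 6 states.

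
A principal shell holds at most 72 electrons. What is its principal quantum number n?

n = 6

2n² = 72 ⇒ n² = 36 ⇒ n = 6.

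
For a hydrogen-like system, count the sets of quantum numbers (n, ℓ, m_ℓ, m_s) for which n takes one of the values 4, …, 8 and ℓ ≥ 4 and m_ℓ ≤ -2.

80

Treat each shell separately and count matching orbitals:
n=5 → 3; n=6 → 7; n=7 → 12; n=8 → 18.
Orbitals: 3 + 7 + 12 + 18 = 40. Including both spin states (m_s = ±1/2) gives 2 × 40 = 80 states.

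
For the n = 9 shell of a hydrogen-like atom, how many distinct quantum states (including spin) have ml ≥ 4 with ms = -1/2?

For n = 9, l ranges over 0 … 8.
The (l, ml) pairs meeting ml ≥ 4 give: l=4 → 1; l=5 → 2; l=6 → 3; l=7 → 4; l=8 → 5.
Orbitals: 1 + 2 + 3 + 4 + 5 = 15. With ms fixed to a single value there is one state per orbital, giving 15 states.

15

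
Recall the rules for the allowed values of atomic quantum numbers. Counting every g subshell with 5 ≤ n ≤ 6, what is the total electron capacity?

A g subshell (l = 4) exists for every n ≥ 5, so shells n = 5, 6 each contribute one — 2 subshells.
Since each g subshell holds 2(2·4+1) = 18 electrons, the total is 2 × 18 = 36.

36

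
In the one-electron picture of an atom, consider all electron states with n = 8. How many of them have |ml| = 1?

Orbitals with |ml| = 1, by l: l=1 → 2; l=2 → 2; l=3 → 2; l=4 → 2; l=5 → 2; l=6 → 2; l=7 → 2.
Orbitals: 2 + 2 + 2 + 2 + 2 + 2 + 2 = 14. Each orbital carries two spin states, so 14 × 2 = 28 states.

28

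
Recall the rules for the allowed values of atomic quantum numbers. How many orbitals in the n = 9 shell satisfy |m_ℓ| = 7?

4

Go through ℓ = 0, …, 8 (the values permitted for n = 9).
Orbitals with |m_ℓ| = 7, by ℓ: ℓ=7 → 2; ℓ=8 → 2.
Total orbitals: 2 + 2 = 4.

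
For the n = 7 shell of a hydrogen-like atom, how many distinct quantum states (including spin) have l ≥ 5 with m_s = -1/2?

24

Go through l = 0, …, 6 (the values permitted for n = 7).
Contributions: l=5 → 11; l=6 → 13.
Orbitals: 11 + 13 = 24. With m_s fixed to a single value there is one state per orbital, giving 24 states.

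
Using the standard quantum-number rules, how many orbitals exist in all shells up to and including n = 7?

Total orbitals = 1² + 2² + 3² + 4² + 5² + 6² + 7² = 140.

140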